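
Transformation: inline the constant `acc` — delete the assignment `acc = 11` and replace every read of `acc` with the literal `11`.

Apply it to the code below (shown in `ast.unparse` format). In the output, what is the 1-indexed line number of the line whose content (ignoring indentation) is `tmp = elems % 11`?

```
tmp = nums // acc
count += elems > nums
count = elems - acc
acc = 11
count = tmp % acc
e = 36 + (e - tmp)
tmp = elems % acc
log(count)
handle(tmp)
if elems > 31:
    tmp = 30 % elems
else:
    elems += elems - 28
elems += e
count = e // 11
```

6

Transformed code:
tmp = nums // 11
count += elems > nums
count = elems - 11
count = tmp % 11
e = 36 + (e - tmp)
tmp = elems % 11
log(count)
handle(tmp)
if elems > 31:
    tmp = 30 % elems
else:
    elems += elems - 28
elems += e
count = e // 11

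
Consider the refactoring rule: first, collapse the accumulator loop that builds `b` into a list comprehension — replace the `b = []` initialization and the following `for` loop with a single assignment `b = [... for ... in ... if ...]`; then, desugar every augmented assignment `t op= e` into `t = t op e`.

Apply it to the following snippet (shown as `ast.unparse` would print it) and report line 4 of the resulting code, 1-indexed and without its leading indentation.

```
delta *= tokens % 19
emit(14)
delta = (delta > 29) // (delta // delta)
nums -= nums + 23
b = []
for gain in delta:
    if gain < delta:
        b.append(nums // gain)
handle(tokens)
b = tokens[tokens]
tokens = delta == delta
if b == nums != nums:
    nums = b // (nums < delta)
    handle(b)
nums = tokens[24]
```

nums = nums - (nums + 23)

Transformed code:
delta = delta * (tokens % 19)
emit(14)
delta = (delta > 29) // (delta // delta)
nums = nums - (nums + 23)
b = [nums // gain for gain in delta if gain < delta]
handle(tokens)
b = tokens[tokens]
tokens = delta == delta
if b == nums != nums:
    nums = b // (nums < delta)
    handle(b)
nums = tokens[24]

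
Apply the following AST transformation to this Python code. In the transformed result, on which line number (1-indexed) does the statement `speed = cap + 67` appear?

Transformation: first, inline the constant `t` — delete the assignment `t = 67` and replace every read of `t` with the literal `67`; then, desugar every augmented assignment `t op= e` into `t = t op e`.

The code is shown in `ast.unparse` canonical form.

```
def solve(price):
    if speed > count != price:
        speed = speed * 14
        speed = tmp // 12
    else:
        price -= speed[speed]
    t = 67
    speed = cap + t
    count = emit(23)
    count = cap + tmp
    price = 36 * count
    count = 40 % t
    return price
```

Transformed code:
def solve(price):
    if speed > count != price:
        speed = speed * 14
        speed = tmp // 12
    else:
        price = price - speed[speed]
    speed = cap + 67
    count = emit(23)
    count = cap + tmp
    price = 36 * count
    count = 40 % 67
    return price

7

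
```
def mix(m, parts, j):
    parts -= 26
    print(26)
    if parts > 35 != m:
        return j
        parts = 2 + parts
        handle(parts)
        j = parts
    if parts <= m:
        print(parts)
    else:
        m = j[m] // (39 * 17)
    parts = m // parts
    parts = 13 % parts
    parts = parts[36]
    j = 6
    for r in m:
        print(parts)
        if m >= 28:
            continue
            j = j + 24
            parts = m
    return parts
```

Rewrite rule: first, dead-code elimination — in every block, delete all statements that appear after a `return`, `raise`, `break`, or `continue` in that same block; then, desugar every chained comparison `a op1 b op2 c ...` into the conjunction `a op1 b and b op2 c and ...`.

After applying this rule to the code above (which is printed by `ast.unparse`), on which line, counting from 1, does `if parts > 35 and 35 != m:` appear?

Transformed code:
def mix(m, parts, j):
    parts -= 26
    print(26)
    if parts > 35 and 35 != m:
        return j
    if parts <= m:
        print(parts)
    else:
        m = j[m] // (39 * 17)
    parts = m // parts
    parts = 13 % parts
    parts = parts[36]
    j = 6
    for r in m:
        print(parts)
        if m >= 28:
            continue
    return parts

4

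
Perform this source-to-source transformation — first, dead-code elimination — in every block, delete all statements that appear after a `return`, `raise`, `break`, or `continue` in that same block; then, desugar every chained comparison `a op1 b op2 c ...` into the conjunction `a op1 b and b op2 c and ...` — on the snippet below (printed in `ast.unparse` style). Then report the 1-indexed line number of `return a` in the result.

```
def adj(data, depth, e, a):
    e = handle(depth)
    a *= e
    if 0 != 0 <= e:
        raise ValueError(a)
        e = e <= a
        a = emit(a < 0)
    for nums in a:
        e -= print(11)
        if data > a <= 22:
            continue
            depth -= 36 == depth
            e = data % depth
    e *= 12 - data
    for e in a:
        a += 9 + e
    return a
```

13

Transformed code:
def adj(data, depth, e, a):
    e = handle(depth)
    a *= e
    if 0 != 0 and 0 <= e:
        raise ValueError(a)
    for nums in a:
        e -= print(11)
        if data > a and a <= 22:
            continue
    e *= 12 - data
    for e in a:
        a += 9 + e
    return a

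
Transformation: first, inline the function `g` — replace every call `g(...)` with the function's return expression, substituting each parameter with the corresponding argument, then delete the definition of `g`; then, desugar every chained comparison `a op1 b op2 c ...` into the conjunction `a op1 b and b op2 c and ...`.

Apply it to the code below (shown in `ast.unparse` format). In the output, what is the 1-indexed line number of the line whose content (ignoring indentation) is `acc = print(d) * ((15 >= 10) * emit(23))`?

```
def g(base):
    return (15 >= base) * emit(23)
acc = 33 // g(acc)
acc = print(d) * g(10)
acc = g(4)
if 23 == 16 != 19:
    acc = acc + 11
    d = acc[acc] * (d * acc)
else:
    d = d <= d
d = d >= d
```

Transformed code:
acc = 33 // ((15 >= acc) * emit(23))
acc = print(d) * ((15 >= 10) * emit(23))
acc = (15 >= 4) * emit(23)
if 23 == 16 and 16 != 19:
    acc = acc + 11
    d = acc[acc] * (d * acc)
else:
    d = d <= d
d = d >= d

2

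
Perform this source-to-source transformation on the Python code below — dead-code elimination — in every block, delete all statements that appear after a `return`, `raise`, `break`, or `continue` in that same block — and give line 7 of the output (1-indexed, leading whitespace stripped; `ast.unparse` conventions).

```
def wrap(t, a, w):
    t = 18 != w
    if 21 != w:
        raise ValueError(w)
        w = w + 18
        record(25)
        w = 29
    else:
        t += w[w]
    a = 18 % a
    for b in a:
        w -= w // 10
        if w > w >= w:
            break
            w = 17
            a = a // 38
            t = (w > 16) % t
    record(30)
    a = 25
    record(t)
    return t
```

Transformed code:
def wrap(t, a, w):
    t = 18 != w
    if 21 != w:
        raise ValueError(w)
    else:
        t += w[w]
    a = 18 % a
    for b in a:
        w -= w // 10
        if w > w >= w:
            break
    record(30)
    a = 25
    record(t)
    return t

a = 18 % a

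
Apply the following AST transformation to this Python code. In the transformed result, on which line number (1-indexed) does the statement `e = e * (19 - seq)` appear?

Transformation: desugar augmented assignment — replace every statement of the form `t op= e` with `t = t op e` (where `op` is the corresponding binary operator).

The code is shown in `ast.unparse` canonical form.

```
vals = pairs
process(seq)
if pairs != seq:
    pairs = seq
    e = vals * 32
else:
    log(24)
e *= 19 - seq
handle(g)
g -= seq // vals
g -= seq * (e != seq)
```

Transformed code:
vals = pairs
process(seq)
if pairs != seq:
    pairs = seq
    e = vals * 32
else:
    log(24)
e = e * (19 - seq)
handle(g)
g = g - seq // vals
g = g - seq * (e != seq)

8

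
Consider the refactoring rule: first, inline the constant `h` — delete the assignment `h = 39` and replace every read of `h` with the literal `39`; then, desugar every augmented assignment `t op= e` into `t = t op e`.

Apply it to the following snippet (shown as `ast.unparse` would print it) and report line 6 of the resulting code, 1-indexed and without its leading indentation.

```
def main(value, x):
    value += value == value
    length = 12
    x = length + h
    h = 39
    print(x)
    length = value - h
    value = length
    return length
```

length = value - 39

Transformed code:
def main(value, x):
    value = value + (value == value)
    length = 12
    x = length + 39
    print(x)
    length = value - 39
    value = length
    return length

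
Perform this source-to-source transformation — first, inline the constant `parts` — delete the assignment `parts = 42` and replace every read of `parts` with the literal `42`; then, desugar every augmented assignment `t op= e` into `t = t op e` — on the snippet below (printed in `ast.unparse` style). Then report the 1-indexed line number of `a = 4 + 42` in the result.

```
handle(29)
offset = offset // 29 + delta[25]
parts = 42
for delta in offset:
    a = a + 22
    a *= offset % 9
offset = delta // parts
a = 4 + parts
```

Transformed code:
handle(29)
offset = offset // 29 + delta[25]
for delta in offset:
    a = a + 22
    a = a * (offset % 9)
offset = delta // 42
a = 4 + 42

7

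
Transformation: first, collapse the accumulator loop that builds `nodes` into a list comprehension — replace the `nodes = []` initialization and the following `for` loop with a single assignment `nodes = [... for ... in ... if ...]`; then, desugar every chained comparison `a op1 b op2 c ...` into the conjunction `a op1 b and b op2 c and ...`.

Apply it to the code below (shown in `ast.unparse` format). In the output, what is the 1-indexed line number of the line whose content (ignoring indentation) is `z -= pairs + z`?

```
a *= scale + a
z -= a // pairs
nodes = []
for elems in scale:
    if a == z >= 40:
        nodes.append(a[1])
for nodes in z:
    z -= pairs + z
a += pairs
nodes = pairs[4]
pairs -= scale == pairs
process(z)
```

Transformed code:
a *= scale + a
z -= a // pairs
nodes = [a[1] for elems in scale if a == z and z >= 40]
for nodes in z:
    z -= pairs + z
a += pairs
nodes = pairs[4]
pairs -= scale == pairs
process(z)

5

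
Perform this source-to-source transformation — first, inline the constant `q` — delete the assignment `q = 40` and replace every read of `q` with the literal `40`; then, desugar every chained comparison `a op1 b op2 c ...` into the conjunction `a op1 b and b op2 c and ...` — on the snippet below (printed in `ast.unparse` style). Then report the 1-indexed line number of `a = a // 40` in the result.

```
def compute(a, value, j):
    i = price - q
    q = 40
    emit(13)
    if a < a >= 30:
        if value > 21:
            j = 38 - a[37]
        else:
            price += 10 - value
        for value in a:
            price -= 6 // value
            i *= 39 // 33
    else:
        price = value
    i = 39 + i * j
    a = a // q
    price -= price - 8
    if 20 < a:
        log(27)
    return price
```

Transformed code:
def compute(a, value, j):
    i = price - 40
    emit(13)
    if a < a and a >= 30:
        if value > 21:
            j = 38 - a[37]
        else:
            price += 10 - value
        for value in a:
            price -= 6 // value
            i *= 39 // 33
    else:
        price = value
    i = 39 + i * j
    a = a // 40
    price -= price - 8
    if 20 < a:
        log(27)
    return price

15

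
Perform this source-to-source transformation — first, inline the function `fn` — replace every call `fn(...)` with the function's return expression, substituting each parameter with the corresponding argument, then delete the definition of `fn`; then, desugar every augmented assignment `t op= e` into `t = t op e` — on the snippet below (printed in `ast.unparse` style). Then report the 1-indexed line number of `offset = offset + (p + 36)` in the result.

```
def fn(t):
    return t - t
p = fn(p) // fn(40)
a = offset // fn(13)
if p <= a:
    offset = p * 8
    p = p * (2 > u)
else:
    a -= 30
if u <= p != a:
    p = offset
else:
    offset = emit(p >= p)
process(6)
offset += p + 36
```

13

Transformed code:
p = (p - p) // (40 - 40)
a = offset // (13 - 13)
if p <= a:
    offset = p * 8
    p = p * (2 > u)
else:
    a = a - 30
if u <= p != a:
    p = offset
else:
    offset = emit(p >= p)
process(6)
offset = offset + (p + 36)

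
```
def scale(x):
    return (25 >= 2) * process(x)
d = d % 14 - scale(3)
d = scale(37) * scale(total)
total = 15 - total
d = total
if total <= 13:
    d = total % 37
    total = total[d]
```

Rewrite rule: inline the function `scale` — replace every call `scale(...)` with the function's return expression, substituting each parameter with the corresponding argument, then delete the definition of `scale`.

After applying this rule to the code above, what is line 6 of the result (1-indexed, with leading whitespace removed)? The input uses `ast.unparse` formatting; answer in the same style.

Transformed code:
d = d % 14 - (25 >= 2) * process(3)
d = (25 >= 2) * process(37) * ((25 >= 2) * process(total))
total = 15 - total
d = total
if total <= 13:
    d = total % 37
    total = total[d]

d = total % 37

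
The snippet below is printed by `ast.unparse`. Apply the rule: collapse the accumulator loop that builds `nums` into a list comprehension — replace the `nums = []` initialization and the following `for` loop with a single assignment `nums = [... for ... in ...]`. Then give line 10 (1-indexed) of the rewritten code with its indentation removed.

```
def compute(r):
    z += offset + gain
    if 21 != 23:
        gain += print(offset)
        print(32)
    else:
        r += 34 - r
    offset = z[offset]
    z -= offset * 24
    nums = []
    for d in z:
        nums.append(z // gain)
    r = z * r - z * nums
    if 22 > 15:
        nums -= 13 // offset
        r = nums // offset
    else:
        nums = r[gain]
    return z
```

Transformed code:
def compute(r):
    z += offset + gain
    if 21 != 23:
        gain += print(offset)
        print(32)
    else:
        r += 34 - r
    offset = z[offset]
    z -= offset * 24
    nums = [z // gain for d in z]
    r = z * r - z * nums
    if 22 > 15:
        nums -= 13 // offset
        r = nums // offset
    else:
        nums = r[gain]
    return z

nums = [z // gain for d in z]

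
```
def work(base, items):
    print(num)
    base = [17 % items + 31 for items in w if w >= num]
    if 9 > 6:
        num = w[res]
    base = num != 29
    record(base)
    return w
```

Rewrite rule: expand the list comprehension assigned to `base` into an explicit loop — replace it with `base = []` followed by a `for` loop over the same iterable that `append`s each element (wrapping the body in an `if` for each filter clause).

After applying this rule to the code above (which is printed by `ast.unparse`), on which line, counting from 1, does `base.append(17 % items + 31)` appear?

6

Transformed code:
def work(base, items):
    print(num)
    base = []
    for items in w:
        if w >= num:
            base.append(17 % items + 31)
    if 9 > 6:
        num = w[res]
    base = num != 29
    record(base)
    return w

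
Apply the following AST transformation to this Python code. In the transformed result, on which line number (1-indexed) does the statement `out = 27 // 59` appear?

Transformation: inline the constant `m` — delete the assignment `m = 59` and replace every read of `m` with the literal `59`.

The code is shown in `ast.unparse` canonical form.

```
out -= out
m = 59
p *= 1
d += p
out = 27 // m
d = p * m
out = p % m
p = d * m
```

Transformed code:
out -= out
p *= 1
d += p
out = 27 // 59
d = p * 59
out = p % 59
p = d * 59

4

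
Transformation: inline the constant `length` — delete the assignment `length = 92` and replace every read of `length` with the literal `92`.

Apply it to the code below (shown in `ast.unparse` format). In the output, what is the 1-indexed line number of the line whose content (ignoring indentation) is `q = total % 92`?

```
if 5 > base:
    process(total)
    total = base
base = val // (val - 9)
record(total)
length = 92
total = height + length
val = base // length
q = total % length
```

Transformed code:
if 5 > base:
    process(total)
    total = base
base = val // (val - 9)
record(total)
total = height + 92
val = base // 92
q = total % 92

8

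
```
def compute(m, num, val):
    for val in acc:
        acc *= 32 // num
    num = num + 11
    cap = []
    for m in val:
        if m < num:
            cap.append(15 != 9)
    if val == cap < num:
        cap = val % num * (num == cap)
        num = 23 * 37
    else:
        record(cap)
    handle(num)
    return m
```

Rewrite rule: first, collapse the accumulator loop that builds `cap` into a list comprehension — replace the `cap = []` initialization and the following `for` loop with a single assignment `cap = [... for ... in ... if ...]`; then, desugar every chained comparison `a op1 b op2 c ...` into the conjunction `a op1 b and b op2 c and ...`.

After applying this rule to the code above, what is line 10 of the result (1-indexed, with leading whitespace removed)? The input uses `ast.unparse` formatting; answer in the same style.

Transformed code:
def compute(m, num, val):
    for val in acc:
        acc *= 32 // num
    num = num + 11
    cap = [15 != 9 for m in val if m < num]
    if val == cap and cap < num:
        cap = val % num * (num == cap)
        num = 23 * 37
    else:
        record(cap)
    handle(num)
    return m

record(cap)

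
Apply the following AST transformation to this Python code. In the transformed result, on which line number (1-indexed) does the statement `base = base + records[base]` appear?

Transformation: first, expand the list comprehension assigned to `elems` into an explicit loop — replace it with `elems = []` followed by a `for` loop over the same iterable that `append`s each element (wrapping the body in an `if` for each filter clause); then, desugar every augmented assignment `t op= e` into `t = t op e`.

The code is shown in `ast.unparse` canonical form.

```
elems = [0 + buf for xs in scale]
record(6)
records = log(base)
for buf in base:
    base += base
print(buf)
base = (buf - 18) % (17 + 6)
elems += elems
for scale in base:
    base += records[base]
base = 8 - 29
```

Transformed code:
elems = []
for xs in scale:
    elems.append(0 + buf)
record(6)
records = log(base)
for buf in base:
    base = base + base
print(buf)
base = (buf - 18) % (17 + 6)
elems = elems + elems
for scale in base:
    base = base + records[base]
base = 8 - 29

12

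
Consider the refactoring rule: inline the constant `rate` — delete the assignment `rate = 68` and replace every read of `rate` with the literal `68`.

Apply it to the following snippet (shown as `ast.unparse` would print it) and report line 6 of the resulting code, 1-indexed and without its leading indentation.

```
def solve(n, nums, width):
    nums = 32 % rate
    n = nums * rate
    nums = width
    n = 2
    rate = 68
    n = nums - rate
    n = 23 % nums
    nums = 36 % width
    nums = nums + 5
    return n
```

Transformed code:
def solve(n, nums, width):
    nums = 32 % 68
    n = nums * 68
    nums = width
    n = 2
    n = nums - 68
    n = 23 % nums
    nums = 36 % width
    nums = nums + 5
    return n

n = nums - 68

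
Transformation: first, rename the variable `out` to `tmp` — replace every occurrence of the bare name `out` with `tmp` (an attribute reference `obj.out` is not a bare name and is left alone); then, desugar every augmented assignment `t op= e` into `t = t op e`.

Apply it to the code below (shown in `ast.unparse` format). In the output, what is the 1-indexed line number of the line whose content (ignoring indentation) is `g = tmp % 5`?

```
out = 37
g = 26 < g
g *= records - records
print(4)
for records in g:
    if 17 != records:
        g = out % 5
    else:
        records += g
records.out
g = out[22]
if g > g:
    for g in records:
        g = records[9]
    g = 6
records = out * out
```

7

Transformed code:
tmp = 37
g = 26 < g
g = g * (records - records)
print(4)
for records in g:
    if 17 != records:
        g = tmp % 5
    else:
        records = records + g
records.out
g = tmp[22]
if g > g:
    for g in records:
        g = records[9]
    g = 6
records = tmp * tmp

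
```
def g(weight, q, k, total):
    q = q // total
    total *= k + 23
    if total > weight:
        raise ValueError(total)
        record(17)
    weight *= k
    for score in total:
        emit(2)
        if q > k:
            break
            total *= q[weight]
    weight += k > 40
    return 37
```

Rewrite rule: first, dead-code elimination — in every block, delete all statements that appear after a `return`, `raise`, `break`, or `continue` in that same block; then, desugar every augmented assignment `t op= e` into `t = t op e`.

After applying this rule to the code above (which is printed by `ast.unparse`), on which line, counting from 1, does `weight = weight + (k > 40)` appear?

11

Transformed code:
def g(weight, q, k, total):
    q = q // total
    total = total * (k + 23)
    if total > weight:
        raise ValueError(total)
    weight = weight * k
    for score in total:
        emit(2)
        if q > k:
            break
    weight = weight + (k > 40)
    return 37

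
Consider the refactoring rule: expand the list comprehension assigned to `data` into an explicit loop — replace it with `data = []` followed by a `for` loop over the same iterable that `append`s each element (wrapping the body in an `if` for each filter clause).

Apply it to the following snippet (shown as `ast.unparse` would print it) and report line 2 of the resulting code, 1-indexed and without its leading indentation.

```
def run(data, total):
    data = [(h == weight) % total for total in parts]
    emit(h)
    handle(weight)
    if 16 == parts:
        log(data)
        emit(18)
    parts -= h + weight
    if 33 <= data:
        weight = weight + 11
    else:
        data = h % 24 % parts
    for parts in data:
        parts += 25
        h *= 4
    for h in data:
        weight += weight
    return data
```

Transformed code:
def run(data, total):
    data = []
    for total in parts:
        data.append((h == weight) % total)
    emit(h)
    handle(weight)
    if 16 == parts:
        log(data)
        emit(18)
    parts -= h + weight
    if 33 <= data:
        weight = weight + 11
    else:
        data = h % 24 % parts
    for parts in data:
        parts += 25
        h *= 4
    for h in data:
        weight += weight
    return data

data = []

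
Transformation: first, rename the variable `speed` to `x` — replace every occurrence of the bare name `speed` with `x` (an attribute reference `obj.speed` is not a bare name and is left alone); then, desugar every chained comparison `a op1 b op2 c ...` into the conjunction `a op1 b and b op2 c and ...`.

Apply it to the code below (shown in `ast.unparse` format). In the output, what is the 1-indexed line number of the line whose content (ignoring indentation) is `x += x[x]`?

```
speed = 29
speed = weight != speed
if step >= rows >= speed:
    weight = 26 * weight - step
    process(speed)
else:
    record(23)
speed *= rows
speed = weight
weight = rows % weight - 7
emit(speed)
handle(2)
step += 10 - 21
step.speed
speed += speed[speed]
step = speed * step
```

15

Transformed code:
x = 29
x = weight != x
if step >= rows and rows >= x:
    weight = 26 * weight - step
    process(x)
else:
    record(23)
x *= rows
x = weight
weight = rows % weight - 7
emit(x)
handle(2)
step += 10 - 21
step.speed
x += x[x]
step = x * step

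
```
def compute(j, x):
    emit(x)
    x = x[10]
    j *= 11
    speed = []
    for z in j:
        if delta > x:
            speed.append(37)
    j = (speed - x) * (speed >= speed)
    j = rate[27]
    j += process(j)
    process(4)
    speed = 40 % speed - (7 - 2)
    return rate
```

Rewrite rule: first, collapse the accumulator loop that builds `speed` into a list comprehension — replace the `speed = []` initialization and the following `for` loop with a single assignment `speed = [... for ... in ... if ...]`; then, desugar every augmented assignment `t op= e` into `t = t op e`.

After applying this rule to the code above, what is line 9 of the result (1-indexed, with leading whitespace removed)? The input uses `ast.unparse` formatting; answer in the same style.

Transformed code:
def compute(j, x):
    emit(x)
    x = x[10]
    j = j * 11
    speed = [37 for z in j if delta > x]
    j = (speed - x) * (speed >= speed)
    j = rate[27]
    j = j + process(j)
    process(4)
    speed = 40 % speed - (7 - 2)
    return rate

process(4)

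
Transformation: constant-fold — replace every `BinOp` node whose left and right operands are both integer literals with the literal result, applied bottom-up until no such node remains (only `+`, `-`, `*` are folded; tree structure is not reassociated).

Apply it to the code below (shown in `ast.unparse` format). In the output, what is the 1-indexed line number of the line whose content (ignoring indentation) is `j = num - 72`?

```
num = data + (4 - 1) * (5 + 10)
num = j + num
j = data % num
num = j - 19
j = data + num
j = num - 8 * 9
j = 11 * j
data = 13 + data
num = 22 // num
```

6

Transformed code:
num = data + 45
num = j + num
j = data % num
num = j - 19
j = data + num
j = num - 72
j = 11 * j
data = 13 + data
num = 22 // num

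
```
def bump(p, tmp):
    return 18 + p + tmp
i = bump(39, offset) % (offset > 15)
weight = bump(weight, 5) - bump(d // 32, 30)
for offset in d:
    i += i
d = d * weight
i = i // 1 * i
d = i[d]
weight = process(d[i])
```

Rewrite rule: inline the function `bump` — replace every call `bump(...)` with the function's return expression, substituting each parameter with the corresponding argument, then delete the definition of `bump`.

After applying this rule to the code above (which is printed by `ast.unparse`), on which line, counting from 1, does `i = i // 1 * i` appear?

Transformed code:
i = (18 + 39 + offset) % (offset > 15)
weight = 18 + weight + 5 - (18 + d // 32 + 30)
for offset in d:
    i += i
d = d * weight
i = i // 1 * i
d = i[d]
weight = process(d[i])

6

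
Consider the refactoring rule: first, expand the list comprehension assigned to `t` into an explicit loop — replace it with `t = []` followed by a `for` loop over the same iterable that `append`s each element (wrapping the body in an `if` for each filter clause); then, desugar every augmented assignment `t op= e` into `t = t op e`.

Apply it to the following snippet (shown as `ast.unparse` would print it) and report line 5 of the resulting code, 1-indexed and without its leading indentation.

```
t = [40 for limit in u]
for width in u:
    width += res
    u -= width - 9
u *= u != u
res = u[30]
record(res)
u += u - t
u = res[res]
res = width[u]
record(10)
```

width = width + res

Transformed code:
t = []
for limit in u:
    t.append(40)
for width in u:
    width = width + res
    u = u - (width - 9)
u = u * (u != u)
res = u[30]
record(res)
u = u + (u - t)
u = res[res]
res = width[u]
record(10)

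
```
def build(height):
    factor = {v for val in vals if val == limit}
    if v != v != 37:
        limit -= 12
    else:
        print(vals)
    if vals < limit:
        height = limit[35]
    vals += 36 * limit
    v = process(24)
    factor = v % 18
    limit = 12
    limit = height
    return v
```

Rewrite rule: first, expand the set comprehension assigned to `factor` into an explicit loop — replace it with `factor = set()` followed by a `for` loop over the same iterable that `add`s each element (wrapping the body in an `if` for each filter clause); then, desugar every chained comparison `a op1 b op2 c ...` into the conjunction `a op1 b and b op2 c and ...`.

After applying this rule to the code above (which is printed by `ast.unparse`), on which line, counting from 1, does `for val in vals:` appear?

Transformed code:
def build(height):
    factor = set()
    for val in vals:
        if val == limit:
            factor.add(v)
    if v != v and v != 37:
        limit -= 12
    else:
        print(vals)
    if vals < limit:
        height = limit[35]
    vals += 36 * limit
    v = process(24)
    factor = v % 18
    limit = 12
    limit = height
    return v

3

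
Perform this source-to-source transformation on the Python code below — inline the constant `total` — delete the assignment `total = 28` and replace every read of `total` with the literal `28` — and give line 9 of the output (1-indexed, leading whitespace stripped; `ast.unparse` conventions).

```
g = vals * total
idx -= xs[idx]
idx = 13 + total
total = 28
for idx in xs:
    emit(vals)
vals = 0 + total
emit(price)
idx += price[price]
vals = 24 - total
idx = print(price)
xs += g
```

Transformed code:
g = vals * 28
idx -= xs[idx]
idx = 13 + 28
for idx in xs:
    emit(vals)
vals = 0 + 28
emit(price)
idx += price[price]
vals = 24 - 28
idx = print(price)
xs += g

vals = 24 - 28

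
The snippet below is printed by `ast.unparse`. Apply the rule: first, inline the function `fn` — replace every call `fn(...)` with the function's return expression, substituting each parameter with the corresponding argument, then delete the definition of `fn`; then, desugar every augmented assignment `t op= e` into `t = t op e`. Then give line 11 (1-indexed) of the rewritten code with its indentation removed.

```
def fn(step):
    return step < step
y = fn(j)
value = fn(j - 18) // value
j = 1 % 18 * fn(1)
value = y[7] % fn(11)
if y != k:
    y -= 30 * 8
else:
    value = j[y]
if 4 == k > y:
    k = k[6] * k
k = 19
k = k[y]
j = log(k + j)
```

Transformed code:
y = j < j
value = (j - 18 < j - 18) // value
j = 1 % 18 * (1 < 1)
value = y[7] % (11 < 11)
if y != k:
    y = y - 30 * 8
else:
    value = j[y]
if 4 == k > y:
    k = k[6] * k
k = 19
k = k[y]
j = log(k + j)

k = 19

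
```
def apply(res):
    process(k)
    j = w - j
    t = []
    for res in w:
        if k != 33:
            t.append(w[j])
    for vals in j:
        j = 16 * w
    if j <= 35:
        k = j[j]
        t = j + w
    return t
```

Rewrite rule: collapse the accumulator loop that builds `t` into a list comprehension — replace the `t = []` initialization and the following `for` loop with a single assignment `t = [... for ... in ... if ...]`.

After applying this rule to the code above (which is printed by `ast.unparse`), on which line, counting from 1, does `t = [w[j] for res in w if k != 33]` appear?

4

Transformed code:
def apply(res):
    process(k)
    j = w - j
    t = [w[j] for res in w if k != 33]
    for vals in j:
        j = 16 * w
    if j <= 35:
        k = j[j]
        t = j + w
    return t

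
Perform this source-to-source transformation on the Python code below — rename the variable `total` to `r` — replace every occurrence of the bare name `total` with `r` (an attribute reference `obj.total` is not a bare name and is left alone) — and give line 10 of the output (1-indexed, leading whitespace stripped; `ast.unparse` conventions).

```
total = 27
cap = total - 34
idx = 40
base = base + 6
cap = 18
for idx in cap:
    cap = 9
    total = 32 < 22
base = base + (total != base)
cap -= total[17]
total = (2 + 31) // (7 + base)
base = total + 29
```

Transformed code:
r = 27
cap = r - 34
idx = 40
base = base + 6
cap = 18
for idx in cap:
    cap = 9
    r = 32 < 22
base = base + (r != base)
cap -= r[17]
r = (2 + 31) // (7 + base)
base = r + 29

cap -= r[17]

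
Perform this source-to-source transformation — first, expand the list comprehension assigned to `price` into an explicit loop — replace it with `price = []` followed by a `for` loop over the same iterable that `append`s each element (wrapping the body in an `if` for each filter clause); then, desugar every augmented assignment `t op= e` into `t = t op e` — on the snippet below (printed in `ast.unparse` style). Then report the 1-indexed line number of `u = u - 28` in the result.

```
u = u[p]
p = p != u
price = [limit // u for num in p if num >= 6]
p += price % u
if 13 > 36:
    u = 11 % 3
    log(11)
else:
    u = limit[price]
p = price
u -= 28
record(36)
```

Transformed code:
u = u[p]
p = p != u
price = []
for num in p:
    if num >= 6:
        price.append(limit // u)
p = p + price % u
if 13 > 36:
    u = 11 % 3
    log(11)
else:
    u = limit[price]
p = price
u = u - 28
record(36)

14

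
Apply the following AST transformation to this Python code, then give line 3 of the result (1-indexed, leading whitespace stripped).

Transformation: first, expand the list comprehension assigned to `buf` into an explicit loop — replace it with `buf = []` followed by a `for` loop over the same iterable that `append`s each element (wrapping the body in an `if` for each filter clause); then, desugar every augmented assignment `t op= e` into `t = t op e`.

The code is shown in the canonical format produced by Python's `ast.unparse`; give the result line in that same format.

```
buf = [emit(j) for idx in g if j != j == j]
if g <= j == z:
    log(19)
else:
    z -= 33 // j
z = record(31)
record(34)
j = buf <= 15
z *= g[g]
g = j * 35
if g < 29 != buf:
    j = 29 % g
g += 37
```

if j != j == j:

Transformed code:
buf = []
for idx in g:
    if j != j == j:
        buf.append(emit(j))
if g <= j == z:
    log(19)
else:
    z = z - 33 // j
z = record(31)
record(34)
j = buf <= 15
z = z * g[g]
g = j * 35
if g < 29 != buf:
    j = 29 % g
g = g + 37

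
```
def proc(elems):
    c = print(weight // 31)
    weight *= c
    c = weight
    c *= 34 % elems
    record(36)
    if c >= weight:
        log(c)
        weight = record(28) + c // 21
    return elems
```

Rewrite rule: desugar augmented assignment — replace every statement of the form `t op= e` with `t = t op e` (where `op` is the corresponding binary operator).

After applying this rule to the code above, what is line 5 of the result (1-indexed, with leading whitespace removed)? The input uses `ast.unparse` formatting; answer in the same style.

c = c * (34 % elems)

Transformed code:
def proc(elems):
    c = print(weight // 31)
    weight = weight * c
    c = weight
    c = c * (34 % elems)
    record(36)
    if c >= weight:
        log(c)
        weight = record(28) + c // 21
    return elems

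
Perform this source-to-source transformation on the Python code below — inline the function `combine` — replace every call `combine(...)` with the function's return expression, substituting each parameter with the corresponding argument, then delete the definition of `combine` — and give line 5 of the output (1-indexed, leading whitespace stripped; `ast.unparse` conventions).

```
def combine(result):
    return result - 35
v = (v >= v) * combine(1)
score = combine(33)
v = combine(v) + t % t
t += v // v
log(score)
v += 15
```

log(score)

Transformed code:
v = (v >= v) * (1 - 35)
score = 33 - 35
v = v - 35 + t % t
t += v // v
log(score)
v += 15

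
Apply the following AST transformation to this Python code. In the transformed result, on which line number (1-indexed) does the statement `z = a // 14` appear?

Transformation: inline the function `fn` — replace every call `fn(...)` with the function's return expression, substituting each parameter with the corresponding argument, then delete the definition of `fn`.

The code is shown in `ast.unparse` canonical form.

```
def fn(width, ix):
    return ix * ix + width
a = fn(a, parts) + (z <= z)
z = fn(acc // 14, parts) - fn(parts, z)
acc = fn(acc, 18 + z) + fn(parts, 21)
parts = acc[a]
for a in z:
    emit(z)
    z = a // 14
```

Transformed code:
a = parts * parts + a + (z <= z)
z = parts * parts + acc // 14 - (z * z + parts)
acc = (18 + z) * (18 + z) + acc + (21 * 21 + parts)
parts = acc[a]
for a in z:
    emit(z)
    z = a // 14

7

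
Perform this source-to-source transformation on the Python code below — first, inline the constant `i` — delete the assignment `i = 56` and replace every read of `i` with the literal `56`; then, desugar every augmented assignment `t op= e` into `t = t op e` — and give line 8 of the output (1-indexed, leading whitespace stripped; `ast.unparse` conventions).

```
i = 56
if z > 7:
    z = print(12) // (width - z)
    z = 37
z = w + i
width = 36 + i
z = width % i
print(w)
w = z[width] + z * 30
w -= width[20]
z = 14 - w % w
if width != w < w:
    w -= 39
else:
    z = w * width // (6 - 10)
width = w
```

Transformed code:
if z > 7:
    z = print(12) // (width - z)
    z = 37
z = w + 56
width = 36 + 56
z = width % 56
print(w)
w = z[width] + z * 30
w = w - width[20]
z = 14 - w % w
if width != w < w:
    w = w - 39
else:
    z = w * width // (6 - 10)
width = w

w = z[width] + z * 30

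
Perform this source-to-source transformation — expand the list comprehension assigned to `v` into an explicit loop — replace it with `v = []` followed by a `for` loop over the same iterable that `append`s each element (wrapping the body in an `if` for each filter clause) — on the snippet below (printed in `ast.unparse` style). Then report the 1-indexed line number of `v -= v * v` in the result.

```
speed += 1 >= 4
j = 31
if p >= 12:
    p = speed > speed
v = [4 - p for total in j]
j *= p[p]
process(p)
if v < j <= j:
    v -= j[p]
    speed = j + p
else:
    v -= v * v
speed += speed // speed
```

Transformed code:
speed += 1 >= 4
j = 31
if p >= 12:
    p = speed > speed
v = []
for total in j:
    v.append(4 - p)
j *= p[p]
process(p)
if v < j <= j:
    v -= j[p]
    speed = j + p
else:
    v -= v * v
speed += speed // speed

14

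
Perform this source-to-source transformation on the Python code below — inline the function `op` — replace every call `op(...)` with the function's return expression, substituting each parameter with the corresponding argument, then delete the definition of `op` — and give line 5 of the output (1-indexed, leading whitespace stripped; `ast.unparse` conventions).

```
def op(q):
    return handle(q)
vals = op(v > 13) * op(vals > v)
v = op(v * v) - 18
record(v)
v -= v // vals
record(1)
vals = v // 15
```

Transformed code:
vals = handle(v > 13) * handle(vals > v)
v = handle(v * v) - 18
record(v)
v -= v // vals
record(1)
vals = v // 15

record(1)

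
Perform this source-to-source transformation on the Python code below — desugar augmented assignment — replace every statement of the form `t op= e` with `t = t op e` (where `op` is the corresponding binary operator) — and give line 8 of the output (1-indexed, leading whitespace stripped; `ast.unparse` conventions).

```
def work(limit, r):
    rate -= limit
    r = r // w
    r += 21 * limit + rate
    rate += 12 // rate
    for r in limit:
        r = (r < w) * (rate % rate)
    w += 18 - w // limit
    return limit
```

w = w + (18 - w // limit)

Transformed code:
def work(limit, r):
    rate = rate - limit
    r = r // w
    r = r + (21 * limit + rate)
    rate = rate + 12 // rate
    for r in limit:
        r = (r < w) * (rate % rate)
    w = w + (18 - w // limit)
    return limit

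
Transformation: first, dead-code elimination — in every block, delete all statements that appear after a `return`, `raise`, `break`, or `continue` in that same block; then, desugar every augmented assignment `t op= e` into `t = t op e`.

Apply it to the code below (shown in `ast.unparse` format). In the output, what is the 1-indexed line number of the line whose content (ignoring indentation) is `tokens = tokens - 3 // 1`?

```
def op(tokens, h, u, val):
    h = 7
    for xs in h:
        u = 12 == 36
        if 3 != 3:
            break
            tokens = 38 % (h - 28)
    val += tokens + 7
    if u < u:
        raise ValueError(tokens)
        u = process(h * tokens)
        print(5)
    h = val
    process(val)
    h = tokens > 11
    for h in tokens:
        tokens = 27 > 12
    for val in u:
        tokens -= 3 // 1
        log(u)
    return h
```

Transformed code:
def op(tokens, h, u, val):
    h = 7
    for xs in h:
        u = 12 == 36
        if 3 != 3:
            break
    val = val + (tokens + 7)
    if u < u:
        raise ValueError(tokens)
    h = val
    process(val)
    h = tokens > 11
    for h in tokens:
        tokens = 27 > 12
    for val in u:
        tokens = tokens - 3 // 1
        log(u)
    return h

16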